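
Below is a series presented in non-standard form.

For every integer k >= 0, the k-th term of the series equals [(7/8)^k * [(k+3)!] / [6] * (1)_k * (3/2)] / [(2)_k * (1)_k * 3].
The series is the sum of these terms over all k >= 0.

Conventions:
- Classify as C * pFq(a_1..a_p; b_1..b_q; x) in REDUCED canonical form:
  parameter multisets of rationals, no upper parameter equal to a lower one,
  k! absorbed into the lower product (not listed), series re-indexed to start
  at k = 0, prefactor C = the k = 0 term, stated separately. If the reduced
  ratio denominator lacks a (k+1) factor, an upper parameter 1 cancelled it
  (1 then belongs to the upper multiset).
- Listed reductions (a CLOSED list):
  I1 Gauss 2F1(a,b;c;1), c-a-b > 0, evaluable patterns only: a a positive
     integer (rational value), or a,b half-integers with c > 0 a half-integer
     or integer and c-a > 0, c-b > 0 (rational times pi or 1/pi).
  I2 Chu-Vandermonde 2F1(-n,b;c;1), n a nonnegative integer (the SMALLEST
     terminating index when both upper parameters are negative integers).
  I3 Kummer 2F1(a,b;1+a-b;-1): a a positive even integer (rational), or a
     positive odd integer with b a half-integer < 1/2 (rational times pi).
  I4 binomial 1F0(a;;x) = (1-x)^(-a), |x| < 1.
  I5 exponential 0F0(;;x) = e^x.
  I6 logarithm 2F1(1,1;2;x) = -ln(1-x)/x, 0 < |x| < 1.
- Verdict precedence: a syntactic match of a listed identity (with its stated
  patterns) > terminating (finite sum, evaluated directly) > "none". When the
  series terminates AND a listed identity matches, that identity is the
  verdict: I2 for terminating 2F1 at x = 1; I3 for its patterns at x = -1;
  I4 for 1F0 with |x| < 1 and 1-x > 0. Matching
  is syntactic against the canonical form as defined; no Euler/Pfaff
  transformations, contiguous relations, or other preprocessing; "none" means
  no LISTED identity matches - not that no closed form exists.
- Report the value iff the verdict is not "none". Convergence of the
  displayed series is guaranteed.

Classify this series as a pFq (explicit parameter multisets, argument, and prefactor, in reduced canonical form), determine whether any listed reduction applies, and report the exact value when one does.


The series (x = 7/8) is 2F1: upper {1, 4}, lower {2}, prefactor 1/2. Verdict: none (x = 7/8): each listed identity misses the multisets {1, 4} ; {2}.

Structural cue: t_0 being 1/2, the constant factors (C = 1/2) combine into one prefactor.
Adjacent-term ratio: r(k) = (7/8) * (k+1) (k+4) / [(k+2) (k+1)] - rational in k, leading ratio (7/8); with t_0 = 1/2, classification follows.


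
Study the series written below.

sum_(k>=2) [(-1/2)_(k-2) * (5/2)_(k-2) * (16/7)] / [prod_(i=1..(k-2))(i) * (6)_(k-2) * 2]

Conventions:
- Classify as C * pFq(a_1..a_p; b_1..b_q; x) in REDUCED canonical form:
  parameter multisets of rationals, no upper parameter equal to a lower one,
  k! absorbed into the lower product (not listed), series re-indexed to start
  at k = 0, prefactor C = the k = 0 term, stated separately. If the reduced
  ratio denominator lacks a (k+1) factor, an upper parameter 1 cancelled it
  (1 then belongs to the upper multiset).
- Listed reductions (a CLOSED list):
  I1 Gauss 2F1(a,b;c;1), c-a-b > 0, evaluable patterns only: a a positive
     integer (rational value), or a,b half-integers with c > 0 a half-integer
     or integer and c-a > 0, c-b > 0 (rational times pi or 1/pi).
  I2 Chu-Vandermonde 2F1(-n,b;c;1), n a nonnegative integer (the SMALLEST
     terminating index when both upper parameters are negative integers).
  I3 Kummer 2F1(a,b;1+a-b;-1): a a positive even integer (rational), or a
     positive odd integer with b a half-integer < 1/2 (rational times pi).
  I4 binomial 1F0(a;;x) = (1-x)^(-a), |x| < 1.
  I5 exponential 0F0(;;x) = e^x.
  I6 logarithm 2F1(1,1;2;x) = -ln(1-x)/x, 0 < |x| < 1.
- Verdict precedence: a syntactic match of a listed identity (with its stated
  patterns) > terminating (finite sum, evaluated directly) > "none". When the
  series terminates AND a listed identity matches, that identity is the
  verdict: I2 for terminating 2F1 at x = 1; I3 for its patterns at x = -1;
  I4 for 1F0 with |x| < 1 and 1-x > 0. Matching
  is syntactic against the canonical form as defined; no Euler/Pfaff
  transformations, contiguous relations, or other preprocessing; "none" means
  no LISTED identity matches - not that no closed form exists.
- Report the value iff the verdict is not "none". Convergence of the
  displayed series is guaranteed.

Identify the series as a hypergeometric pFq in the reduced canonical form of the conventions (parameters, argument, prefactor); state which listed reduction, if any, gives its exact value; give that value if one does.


Canonical form: C = 8/7 times 2F1 with upper {-1/2, 5/2}, lower {6}, x = 1. Verdict: the half-integer Gauss pattern (I1) fires (x = 1; upper {-1/2, 5/2} half-integers, c = 6 in the evaluable pattern). Hence: (65536/24255) / pi.

First insight: t_0 = 8/7 here, and the product of the first k integers (C = 8/7, x = 1) is k!.
Adjacent-term ratio: r(k) = 1 * (k-1/2) (k+5/2) / [(k+6) (k+1)] ; factor over Q: parameters, x = 1, and C = 8/7.


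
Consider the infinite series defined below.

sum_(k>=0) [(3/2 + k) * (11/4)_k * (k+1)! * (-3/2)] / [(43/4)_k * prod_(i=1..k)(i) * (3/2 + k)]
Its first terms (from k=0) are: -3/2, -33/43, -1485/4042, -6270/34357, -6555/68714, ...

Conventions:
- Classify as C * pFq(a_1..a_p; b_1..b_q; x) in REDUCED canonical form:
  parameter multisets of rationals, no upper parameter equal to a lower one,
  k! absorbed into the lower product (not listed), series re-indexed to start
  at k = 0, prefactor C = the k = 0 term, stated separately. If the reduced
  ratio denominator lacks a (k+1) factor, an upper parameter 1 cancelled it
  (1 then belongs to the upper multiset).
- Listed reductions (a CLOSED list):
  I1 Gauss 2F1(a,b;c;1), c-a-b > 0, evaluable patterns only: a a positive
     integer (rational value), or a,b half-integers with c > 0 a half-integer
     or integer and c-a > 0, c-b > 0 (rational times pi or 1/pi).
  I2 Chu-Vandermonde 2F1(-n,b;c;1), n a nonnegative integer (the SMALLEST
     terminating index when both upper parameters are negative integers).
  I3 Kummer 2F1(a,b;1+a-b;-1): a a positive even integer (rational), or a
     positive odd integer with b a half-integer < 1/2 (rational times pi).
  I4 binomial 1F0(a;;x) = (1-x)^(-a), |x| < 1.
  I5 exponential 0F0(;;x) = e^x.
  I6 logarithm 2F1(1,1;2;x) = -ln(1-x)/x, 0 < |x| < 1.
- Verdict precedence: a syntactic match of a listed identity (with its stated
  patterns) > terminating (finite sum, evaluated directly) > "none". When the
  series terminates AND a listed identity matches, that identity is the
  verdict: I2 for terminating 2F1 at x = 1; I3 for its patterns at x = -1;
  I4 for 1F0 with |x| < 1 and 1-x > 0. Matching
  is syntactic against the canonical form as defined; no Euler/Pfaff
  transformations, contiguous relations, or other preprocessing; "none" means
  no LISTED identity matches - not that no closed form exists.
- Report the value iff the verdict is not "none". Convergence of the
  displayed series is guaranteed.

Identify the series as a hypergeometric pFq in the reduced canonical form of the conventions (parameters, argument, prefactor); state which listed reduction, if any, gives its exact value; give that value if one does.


Reduced: x = 1, 2F1, upper = {2, 11/4}, lower = {43/4}, C = -3/2. Verdict: Gauss (I1, integer-parameter pattern) applies (x = 1: the Gamma ratio telescopes since c-a-b = 6 > 0 and a = 2 in Z>0). Exact value: -195/64.

Key step: t_0 = -3/2 here, and the factor k + 3/2 cancels (top and bottom), leaving prefactor -3/2.
Ratio: r(k) = 1 * (k+2) (k+11/4) / [(k+43/4) (k+1)] - rational; roots negated = parameters, x = 1, C = -3/2.


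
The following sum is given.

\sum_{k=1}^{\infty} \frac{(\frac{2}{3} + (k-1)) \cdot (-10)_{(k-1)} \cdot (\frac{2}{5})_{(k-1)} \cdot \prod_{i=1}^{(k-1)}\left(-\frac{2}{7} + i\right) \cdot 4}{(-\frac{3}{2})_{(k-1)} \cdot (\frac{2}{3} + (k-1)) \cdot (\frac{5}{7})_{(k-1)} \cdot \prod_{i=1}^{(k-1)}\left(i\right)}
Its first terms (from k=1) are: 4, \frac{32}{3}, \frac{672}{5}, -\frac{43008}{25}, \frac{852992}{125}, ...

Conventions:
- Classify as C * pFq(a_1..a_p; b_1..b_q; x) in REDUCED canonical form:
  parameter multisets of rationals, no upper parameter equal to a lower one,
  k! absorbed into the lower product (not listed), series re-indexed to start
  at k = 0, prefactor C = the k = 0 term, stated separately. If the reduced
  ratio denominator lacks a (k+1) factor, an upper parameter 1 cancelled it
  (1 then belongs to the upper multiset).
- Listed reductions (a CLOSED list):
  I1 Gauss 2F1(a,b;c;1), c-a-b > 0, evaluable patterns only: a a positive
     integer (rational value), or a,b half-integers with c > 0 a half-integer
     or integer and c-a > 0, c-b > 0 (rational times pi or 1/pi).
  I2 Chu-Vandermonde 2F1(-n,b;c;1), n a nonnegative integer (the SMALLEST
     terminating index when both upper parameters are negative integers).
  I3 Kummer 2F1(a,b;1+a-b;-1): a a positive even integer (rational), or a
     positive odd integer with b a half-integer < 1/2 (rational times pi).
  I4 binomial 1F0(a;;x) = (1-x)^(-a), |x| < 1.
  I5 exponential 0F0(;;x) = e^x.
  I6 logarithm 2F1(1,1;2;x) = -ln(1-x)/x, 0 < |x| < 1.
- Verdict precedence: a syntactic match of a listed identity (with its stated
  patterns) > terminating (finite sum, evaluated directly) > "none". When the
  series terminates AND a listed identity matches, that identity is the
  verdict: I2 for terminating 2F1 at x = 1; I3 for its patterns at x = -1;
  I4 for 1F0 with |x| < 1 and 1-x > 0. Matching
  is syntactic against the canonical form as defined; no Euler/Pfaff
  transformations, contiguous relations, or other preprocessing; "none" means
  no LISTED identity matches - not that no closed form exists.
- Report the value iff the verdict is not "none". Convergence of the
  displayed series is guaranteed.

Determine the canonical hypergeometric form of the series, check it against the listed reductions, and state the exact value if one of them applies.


At argument 1: a 2F1 with upper {-10, \frac{2}{5}}, lower {-\frac{3}{2}}, scaled by C = 4. Verdict (x = 1): the Chu-Vandermonde identity I2 applies (terminating 2F1 at x = 1 with n = 10, b = 2/5, c = -\frac{3}{2}). Value: \frac{7112073692}{9521484375}.

The tell: from the first term 4: the parameter 5/7 appears in both the upper and lower lists and cancels (alongside the other common factor).
Adjacent-term ratio: r(k) = 1 * (k-10) (k+\frac{2}{5}) / [(k-\frac{3}{2}) (k+1)] - poly over poly, x = 1 from leading terms; C = 4 at k = 0.


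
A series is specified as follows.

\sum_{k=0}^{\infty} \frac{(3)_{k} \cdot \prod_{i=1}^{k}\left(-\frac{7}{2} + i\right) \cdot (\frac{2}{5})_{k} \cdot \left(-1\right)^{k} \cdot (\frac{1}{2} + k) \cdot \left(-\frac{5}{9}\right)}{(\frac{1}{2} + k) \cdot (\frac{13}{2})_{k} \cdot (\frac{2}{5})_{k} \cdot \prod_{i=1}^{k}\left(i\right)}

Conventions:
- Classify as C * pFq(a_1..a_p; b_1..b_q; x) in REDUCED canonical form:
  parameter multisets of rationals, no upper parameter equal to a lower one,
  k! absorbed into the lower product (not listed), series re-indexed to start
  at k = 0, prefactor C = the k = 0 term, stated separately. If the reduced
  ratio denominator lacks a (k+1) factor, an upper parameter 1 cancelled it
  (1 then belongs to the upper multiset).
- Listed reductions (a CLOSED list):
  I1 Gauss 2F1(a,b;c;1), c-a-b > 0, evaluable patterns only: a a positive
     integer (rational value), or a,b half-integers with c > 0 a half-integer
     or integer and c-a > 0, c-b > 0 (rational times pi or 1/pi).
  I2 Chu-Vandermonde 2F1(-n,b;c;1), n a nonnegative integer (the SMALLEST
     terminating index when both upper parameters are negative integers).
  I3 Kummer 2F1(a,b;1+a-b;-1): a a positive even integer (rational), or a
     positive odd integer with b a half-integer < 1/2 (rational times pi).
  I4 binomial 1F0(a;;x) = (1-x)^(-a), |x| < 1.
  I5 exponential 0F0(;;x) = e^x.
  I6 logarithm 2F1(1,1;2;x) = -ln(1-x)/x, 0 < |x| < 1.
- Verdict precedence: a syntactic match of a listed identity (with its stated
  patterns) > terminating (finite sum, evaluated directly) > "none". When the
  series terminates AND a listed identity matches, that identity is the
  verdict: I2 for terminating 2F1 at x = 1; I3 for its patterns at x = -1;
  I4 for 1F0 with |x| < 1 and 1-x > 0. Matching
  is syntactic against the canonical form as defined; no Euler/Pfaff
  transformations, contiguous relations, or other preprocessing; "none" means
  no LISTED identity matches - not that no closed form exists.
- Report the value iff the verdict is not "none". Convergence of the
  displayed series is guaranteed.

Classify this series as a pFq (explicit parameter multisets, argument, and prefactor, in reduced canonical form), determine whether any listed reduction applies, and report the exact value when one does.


First insight: t_0 = -\frac{5}{9} here, and the parameter 2/5 appears in both the upper and lower lists and cancels (alongside the other common factor).
Consecutive-term ratio: r(k) = -1 * (k-\frac{5}{2}) (k+3) / [(k+\frac{13}{2}) (k+1)] - rational in k. x = -1; t_0 = -\frac{5}{9}; negate the roots.

Classification (C = -\frac{5}{9}): 2F1 with upper {-\frac{5}{2}, 3}, lower {\frac{13}{2}}, argument x = -1. Verdict: Kummer (I3) applies (x = -1; c = \frac{13}{2} equals 1+a-b for upper {-\frac{5}{2}, 3}: listed pattern). Value: \left(-\frac{1925}{4096}\right) \cdot \pi.


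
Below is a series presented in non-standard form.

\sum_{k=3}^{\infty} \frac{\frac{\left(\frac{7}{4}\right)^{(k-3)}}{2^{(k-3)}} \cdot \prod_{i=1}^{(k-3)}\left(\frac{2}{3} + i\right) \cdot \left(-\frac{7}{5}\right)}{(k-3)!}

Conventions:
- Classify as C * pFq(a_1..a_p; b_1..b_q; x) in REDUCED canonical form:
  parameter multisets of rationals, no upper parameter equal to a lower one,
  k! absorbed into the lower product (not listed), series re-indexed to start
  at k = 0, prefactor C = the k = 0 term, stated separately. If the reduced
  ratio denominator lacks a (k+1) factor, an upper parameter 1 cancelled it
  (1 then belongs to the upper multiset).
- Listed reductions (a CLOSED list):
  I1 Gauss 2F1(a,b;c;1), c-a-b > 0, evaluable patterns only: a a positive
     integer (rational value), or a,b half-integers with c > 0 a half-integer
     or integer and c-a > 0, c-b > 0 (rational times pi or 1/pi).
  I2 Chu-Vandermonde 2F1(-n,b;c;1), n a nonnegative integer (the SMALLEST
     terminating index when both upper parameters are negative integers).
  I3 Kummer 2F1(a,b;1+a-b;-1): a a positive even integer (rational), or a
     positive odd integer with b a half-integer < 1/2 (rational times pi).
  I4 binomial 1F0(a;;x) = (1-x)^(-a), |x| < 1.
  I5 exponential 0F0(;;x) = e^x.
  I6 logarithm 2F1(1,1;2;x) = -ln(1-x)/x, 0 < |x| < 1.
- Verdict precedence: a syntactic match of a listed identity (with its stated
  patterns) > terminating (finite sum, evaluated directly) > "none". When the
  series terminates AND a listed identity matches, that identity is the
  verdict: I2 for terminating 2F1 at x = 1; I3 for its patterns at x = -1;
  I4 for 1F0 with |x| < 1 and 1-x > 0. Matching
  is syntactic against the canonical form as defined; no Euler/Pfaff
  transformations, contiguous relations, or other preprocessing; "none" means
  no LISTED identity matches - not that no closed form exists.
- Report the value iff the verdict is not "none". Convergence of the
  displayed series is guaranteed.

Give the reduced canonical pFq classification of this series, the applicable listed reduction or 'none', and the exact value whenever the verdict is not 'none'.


x = \frac{7}{8} here; the reduced form reads 1F0, upper {\frac{5}{3}}, lower {-}, C = -\frac{7}{5}. Verdict: the binomial series (I4) fires (the 1F0 binomial series: exponent -5/3, x = \frac{7}{8}). Sum: \left(-\frac{7}{5}\right) \cdot \left(\frac{1}{8}\right)^{-\frac{5}{3}}.

Structural cue: with t_0 = -\frac{7}{5}, the two k-th powers (C = -7/5, x = 7/8) combine into one argument.
Term ratio: r(k) = \frac{7}{8} * (k+\frac{5}{3}) / [(k+1)] ; factor over Q: parameters, x = \frac{7}{8}, and C = -\frac{7}{5}.


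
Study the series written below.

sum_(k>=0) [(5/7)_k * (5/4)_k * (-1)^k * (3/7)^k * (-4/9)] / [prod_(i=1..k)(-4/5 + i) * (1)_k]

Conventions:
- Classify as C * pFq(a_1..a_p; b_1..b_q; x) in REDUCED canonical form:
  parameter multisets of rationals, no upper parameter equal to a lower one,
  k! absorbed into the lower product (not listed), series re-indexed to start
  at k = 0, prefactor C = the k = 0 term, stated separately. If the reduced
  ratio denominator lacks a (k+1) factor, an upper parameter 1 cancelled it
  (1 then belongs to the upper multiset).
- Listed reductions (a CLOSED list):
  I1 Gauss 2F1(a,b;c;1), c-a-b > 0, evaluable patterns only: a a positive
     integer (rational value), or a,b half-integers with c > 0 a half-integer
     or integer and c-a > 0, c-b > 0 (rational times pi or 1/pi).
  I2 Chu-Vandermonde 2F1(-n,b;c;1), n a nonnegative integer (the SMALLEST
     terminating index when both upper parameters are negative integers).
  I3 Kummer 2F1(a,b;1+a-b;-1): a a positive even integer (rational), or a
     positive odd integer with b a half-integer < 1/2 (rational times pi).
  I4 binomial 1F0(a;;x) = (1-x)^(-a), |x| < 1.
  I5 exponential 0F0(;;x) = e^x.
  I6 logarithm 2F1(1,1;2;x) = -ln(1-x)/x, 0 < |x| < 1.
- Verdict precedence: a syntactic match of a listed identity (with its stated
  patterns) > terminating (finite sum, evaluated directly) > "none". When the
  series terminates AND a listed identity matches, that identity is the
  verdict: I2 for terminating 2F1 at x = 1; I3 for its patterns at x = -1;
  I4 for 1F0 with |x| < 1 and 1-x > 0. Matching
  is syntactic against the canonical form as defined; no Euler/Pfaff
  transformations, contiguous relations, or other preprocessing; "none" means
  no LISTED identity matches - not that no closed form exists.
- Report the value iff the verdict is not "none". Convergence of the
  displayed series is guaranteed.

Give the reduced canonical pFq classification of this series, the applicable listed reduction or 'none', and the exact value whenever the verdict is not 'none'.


Prefactor -4/9, argument -3/7: 2F1 with upper {5/7, 5/4} over lower {1/5}. Verdict: none. A 2F1 with upper {5/7, 5/4} fits none of I1-I6 at x = -3/7; the sum runs forever.

The tell: t_0 = -4/9 here, and the (-1)^k factor (C = -4/9) folds into the argument's sign.
Consecutive-term ratio: r(k) = (-3/7) * (k+5/7) (k+5/4) / [(k+1/5) (k+1)] - rational; roots negated = parameters, x = (-3/7), C = -4/9.


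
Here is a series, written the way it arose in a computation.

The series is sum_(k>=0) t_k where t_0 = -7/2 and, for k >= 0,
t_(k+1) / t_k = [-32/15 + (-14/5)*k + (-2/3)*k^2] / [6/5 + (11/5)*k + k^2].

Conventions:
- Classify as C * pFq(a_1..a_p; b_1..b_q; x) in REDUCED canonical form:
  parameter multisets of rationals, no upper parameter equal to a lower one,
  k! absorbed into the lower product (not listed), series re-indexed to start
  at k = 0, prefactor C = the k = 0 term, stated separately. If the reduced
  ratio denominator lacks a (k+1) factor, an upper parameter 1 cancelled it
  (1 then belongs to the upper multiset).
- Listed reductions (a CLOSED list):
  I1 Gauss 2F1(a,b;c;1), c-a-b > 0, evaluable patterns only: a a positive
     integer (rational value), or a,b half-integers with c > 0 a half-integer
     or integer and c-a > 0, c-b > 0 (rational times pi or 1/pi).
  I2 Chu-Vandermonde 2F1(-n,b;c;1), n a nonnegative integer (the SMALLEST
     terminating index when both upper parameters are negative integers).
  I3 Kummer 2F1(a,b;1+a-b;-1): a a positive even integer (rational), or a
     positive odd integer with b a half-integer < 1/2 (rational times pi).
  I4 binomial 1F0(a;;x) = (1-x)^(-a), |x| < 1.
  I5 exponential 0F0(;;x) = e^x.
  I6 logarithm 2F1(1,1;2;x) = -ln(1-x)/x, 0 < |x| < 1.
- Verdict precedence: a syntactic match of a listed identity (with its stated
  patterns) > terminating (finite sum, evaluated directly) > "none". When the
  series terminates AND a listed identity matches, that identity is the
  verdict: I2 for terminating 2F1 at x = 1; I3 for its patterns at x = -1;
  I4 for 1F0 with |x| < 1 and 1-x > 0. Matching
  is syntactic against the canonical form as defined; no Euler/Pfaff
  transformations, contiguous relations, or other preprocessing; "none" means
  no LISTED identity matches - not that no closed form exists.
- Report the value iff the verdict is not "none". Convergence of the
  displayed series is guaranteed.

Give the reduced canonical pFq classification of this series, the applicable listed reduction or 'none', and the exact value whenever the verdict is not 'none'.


At argument -2/3: a 2F1 with upper {1, 16/5}, lower {6/5}, scaled by C = -7/2. Verdict: none. A 2F1 with upper {1, 16/5} fits none of I1-I6 at x = -2/3; the sum runs forever.

Key step: from the first term -7/2: the expanded ratio factors over Q; C = -7/2, roots give parameters.
Step ratio: r(k) = (-2/3) * (k+1) (k+16/5) / [(k+6/5) (k+1)] - poly over poly, x = (-2/3) from leading terms; C = -7/2 at k = 0.


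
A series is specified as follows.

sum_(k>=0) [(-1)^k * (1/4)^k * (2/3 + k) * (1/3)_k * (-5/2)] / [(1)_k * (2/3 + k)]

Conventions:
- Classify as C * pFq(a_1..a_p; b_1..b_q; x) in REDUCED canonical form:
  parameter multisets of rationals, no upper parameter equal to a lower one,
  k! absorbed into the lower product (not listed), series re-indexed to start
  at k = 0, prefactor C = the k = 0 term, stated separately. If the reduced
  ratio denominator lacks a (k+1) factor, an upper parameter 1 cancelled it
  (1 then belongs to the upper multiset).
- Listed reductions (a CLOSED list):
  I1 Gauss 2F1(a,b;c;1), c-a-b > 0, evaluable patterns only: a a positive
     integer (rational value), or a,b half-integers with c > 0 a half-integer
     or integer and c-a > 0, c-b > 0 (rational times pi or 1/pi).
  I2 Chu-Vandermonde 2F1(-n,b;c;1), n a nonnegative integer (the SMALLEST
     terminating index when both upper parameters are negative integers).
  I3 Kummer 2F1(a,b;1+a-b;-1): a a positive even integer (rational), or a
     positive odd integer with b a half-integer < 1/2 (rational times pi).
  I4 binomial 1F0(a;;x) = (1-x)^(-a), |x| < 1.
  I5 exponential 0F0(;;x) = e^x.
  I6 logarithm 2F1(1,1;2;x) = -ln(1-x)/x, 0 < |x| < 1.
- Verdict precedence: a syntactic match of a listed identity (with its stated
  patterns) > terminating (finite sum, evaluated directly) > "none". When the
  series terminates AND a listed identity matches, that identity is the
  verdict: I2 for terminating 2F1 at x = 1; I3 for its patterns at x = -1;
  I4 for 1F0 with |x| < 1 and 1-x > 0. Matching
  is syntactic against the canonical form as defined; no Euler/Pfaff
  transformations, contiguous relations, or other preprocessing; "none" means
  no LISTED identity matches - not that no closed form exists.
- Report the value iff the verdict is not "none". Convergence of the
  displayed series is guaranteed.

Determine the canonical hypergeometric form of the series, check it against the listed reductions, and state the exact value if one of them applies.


This is -5/2 * 1F0(1/3; -; -1/4) in reduced canonical form. Verdict (x = -1/4): binomial (I4) applies (the 1F0 binomial series: exponent -1/3, x = -1/4). Hence: (-5/2) * (5/4)^(-1/3).

First insight: with t_0 = -5/2, (1)_k (C = -5/2) is k! itself.
Step ratio: r(k) = (-1/4) * (k+1/3) / [(k+1)] - rational in k, leading ratio (-1/4); with t_0 = -5/2, classification follows.


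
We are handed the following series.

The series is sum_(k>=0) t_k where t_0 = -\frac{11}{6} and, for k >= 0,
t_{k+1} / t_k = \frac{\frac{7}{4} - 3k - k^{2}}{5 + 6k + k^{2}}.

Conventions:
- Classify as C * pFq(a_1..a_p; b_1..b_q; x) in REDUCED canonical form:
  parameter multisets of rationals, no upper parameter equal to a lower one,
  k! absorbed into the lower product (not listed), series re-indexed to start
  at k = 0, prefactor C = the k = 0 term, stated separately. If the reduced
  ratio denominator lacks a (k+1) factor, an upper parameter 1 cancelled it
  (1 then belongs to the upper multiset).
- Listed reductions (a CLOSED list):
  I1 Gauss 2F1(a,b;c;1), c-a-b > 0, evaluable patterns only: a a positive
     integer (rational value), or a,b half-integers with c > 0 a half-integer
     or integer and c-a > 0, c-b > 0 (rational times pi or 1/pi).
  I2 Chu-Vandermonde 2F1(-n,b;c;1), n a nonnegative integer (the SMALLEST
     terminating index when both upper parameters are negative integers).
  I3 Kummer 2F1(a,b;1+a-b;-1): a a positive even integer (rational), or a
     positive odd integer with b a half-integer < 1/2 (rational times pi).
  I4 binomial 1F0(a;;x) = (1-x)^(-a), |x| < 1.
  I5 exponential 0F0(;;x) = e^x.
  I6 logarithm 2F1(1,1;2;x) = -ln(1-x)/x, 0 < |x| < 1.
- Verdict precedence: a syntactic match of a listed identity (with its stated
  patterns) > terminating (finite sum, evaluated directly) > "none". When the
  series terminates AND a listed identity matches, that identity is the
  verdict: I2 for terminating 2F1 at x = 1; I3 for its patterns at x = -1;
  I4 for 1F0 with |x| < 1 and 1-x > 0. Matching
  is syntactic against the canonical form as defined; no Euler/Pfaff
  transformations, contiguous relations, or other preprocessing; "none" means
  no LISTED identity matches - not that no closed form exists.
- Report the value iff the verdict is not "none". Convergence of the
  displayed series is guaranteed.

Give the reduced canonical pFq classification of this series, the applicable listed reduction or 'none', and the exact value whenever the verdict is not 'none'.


The series (x = -1) is 2F1: upper {-\frac{1}{2}, \frac{7}{2}}, lower {5}, prefactor -\frac{11}{6}. Verdict: none. Every listed pattern misses the 2F1 form at -1, upper {-\frac{1}{2}, \frac{7}{2}}.

First insight: t_0 = -\frac{11}{6} here, and the expanded ratio factors over Q; C = -11/6, roots give parameters.
Step ratio: r(k) = -1 * (k-\frac{1}{2}) (k+\frac{7}{2}) / [(k+5) (k+1)] - rational in k, leading ratio -1; with t_0 = -\frac{11}{6}, classification follows.


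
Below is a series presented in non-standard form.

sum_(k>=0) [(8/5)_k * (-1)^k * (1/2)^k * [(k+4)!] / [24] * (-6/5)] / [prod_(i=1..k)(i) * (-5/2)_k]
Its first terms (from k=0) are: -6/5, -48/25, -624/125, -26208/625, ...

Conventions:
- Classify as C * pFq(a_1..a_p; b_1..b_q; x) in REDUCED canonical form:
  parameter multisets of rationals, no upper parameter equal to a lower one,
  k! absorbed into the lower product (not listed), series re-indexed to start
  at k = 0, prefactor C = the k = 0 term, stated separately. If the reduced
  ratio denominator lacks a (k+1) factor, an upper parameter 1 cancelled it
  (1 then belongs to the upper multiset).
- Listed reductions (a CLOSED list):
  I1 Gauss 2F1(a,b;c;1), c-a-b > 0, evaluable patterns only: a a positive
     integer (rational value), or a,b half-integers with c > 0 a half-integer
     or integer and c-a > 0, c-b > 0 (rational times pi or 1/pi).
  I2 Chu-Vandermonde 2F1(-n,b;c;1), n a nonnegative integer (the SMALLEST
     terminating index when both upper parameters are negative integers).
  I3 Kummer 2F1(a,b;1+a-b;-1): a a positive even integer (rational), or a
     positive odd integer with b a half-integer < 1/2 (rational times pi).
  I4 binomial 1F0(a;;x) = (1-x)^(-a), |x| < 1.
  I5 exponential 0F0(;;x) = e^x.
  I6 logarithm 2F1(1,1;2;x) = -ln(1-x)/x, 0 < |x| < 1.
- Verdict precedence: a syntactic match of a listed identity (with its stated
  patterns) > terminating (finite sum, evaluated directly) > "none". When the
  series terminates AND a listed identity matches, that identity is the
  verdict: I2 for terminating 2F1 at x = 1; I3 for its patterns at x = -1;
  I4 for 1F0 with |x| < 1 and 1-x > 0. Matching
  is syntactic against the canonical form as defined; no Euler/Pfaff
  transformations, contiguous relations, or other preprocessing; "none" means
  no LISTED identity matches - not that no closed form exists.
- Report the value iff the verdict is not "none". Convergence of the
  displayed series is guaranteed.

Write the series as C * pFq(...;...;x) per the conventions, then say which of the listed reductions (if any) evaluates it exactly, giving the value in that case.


Reduced: x = -1/2, 2F1, upper = {8/5, 5}, lower = {-5/2}, C = -6/5. Verdict: none. Every listed pattern misses the 2F1 form at -1/2, upper {8/5, 5}.

Key step: t_0 = -6/5 here, and the factorial ratio (C = -6/5) (k+a-1)!/(a-1)! is a rising factorial (a)_k.
Step ratio: r(k) = (-1/2) * (k+8/5) (k+5) / [(k-5/2) (k+1)] ; factor over Q: parameters, x = (-1/2), and C = -6/5.


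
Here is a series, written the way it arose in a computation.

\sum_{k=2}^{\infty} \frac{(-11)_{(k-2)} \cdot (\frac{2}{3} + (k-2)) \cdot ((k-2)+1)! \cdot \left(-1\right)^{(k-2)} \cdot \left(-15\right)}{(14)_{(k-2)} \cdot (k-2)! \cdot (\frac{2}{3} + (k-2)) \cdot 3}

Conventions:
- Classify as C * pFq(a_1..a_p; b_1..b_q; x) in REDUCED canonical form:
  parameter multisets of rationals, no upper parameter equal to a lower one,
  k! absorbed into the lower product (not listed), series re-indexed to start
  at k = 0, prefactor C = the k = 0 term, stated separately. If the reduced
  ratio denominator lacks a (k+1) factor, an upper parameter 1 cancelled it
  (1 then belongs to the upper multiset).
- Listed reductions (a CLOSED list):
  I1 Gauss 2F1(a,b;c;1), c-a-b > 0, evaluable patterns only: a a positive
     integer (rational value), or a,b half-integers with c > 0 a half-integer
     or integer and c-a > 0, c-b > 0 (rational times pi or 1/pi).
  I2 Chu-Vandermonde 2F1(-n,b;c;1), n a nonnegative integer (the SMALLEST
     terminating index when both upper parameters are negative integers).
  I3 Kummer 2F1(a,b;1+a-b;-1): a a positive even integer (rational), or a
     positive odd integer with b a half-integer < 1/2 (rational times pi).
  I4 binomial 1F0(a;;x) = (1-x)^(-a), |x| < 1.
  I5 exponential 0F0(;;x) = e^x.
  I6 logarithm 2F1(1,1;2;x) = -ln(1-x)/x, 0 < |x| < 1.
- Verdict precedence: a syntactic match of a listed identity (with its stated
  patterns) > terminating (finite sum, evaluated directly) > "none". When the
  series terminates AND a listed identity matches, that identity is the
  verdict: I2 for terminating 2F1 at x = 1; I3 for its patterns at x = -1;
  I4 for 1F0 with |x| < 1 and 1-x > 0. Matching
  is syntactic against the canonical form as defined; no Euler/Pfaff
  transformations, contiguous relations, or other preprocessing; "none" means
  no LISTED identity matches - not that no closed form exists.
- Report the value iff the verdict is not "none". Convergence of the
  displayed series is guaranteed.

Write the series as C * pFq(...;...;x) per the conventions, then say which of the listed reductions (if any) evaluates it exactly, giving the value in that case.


Canonical form: C = -5 times 2F1 with upper {-11, 2}, lower {14}, x = -1. Verdict: Kummer's theorem (I3) matches (x = -1; c = 14 equals 1+a-b for upper {-11, 2}: listed pattern). Sum: -\frac{65}{2}.

Key step: from the first term -5: the factorial ratio (C = -5) (k+a-1)!/(a-1)! is a rising factorial (a)_k.
Ratio: r(k) = -1 * (k-11) (k+2) / [(k+14) (k+1)] - poly over poly, x = -1 from leading terms; C = -5 at k = 0.


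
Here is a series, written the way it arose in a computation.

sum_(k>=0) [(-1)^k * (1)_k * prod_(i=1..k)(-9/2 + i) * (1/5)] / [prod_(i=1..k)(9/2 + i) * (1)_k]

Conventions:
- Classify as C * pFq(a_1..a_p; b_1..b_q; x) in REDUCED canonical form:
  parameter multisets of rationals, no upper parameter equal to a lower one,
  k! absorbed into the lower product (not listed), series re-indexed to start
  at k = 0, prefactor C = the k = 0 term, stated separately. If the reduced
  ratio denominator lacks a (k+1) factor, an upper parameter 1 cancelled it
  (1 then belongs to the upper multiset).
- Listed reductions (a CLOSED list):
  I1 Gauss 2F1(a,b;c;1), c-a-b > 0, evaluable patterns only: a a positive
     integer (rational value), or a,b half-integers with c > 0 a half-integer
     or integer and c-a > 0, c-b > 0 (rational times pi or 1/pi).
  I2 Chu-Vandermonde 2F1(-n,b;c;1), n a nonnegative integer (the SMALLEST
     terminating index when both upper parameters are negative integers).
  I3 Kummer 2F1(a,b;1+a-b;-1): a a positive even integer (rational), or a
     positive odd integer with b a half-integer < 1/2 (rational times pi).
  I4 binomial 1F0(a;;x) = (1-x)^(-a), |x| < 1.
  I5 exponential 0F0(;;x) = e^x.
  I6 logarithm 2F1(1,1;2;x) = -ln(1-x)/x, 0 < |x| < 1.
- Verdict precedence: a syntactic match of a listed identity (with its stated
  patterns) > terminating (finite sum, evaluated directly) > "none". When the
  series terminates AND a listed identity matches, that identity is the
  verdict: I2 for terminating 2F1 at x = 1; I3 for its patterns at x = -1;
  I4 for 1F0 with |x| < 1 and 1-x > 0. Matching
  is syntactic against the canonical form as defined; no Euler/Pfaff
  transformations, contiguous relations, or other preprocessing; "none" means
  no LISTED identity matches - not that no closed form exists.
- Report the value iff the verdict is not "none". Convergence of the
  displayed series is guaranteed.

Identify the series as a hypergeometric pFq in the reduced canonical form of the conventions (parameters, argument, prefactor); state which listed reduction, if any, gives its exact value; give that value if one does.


At argument -1: a 2F1 with upper {-7/2, 1}, lower {11/2}, scaled by C = 1/5. Verdict: this is Kummer's theorem (I3) (x = -1; c = 11/2 equals 1+a-b for upper {-7/2, 1}: listed pattern). Hence: (63/512) * pi.

First insight: t_0 being 1/5, the lower running product (C = 1/5, x = -1) is a rising factorial.
Consecutive-term ratio: r(k) = (-1) * (k-7/2) (k+1) / [(k+11/2) (k+1)] - rational in k, leading ratio (-1); with t_0 = 1/5, classification follows.


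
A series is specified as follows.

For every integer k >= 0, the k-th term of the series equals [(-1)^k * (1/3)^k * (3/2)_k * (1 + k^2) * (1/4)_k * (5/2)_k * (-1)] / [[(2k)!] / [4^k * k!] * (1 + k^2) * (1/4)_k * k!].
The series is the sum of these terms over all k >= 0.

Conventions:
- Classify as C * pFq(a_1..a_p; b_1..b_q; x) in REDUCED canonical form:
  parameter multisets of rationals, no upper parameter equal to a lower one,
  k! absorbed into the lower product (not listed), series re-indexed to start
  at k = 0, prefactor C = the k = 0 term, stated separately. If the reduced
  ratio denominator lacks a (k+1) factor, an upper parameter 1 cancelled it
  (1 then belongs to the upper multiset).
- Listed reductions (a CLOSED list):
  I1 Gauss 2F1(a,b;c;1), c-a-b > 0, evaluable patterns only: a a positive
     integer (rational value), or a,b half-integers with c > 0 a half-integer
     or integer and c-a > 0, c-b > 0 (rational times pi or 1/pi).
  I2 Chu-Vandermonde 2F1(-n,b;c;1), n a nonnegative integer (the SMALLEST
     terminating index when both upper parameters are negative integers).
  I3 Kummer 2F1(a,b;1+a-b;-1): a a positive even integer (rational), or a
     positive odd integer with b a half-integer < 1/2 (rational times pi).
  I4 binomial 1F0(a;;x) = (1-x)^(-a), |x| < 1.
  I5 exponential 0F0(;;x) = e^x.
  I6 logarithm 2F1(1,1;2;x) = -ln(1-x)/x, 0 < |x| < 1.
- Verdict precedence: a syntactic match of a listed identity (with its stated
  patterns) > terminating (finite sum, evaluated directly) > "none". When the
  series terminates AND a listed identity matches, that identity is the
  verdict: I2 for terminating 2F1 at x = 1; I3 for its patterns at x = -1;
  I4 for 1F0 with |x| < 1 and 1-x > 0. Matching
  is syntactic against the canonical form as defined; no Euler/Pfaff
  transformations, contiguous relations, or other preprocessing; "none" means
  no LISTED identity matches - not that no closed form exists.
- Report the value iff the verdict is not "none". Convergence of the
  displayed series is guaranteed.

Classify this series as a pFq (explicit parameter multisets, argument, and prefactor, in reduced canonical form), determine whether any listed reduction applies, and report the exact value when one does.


Structural cue: with t_0 = -1, the lower (2k)!/(4^k k!) block (prefactor -1) is (1/2)_k.
Step ratio: r(k) = (-1/3) * (k+3/2) (k+5/2) / [(k+1/2) (k+1)] - poly over poly, x = (-1/3) from leading terms; C = -1 at k = 0.

The series (x = -1/3) is 2F1: upper {3/2, 5/2}, lower {1/2}, prefactor -1. Verdict: none - this 2F1 at x = -1/3 matches no listed pattern, and upper {3/2, 5/2} holds no stopper.


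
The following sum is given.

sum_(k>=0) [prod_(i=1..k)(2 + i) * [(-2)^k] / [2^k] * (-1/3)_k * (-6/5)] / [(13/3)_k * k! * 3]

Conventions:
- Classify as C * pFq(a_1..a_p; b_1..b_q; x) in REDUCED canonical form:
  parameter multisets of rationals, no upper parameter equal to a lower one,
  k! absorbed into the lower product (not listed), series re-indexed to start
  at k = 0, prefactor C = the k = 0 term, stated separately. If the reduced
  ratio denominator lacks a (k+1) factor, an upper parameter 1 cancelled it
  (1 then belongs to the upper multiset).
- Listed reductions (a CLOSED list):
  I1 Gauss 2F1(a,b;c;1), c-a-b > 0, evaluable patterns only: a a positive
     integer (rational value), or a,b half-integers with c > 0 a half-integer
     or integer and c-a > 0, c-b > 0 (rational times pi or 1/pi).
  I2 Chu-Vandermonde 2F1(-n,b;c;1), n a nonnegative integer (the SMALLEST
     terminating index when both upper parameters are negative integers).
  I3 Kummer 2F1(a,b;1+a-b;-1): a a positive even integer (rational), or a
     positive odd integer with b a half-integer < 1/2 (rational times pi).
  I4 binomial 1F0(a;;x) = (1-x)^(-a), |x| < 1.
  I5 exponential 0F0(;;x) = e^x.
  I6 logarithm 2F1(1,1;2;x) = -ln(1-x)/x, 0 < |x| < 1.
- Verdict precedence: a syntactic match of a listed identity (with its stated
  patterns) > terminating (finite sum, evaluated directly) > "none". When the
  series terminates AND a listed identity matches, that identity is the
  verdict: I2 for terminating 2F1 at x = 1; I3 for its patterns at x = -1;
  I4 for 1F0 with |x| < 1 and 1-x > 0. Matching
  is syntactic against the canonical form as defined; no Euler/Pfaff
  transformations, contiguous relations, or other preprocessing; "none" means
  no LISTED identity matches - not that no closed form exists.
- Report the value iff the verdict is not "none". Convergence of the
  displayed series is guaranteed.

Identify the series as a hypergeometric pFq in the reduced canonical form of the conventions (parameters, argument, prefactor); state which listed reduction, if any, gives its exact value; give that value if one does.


Prefactor -2/5, argument -1: 2F1 with upper {-1/3, 3} over lower {13/3}. Verdict: none (x = -1): each listed identity misses the multisets {-1/3, 3} ; {13/3}.

First insight: from the first term -2/5: the two k-th powers (C = -2/5, x = -1) combine into one argument.
Adjacent-term ratio: r(k) = (-1) * (k-1/3) (k+3) / [(k+13/3) (k+1)] - rational in k, leading ratio (-1); with t_0 = -2/5, classification follows.


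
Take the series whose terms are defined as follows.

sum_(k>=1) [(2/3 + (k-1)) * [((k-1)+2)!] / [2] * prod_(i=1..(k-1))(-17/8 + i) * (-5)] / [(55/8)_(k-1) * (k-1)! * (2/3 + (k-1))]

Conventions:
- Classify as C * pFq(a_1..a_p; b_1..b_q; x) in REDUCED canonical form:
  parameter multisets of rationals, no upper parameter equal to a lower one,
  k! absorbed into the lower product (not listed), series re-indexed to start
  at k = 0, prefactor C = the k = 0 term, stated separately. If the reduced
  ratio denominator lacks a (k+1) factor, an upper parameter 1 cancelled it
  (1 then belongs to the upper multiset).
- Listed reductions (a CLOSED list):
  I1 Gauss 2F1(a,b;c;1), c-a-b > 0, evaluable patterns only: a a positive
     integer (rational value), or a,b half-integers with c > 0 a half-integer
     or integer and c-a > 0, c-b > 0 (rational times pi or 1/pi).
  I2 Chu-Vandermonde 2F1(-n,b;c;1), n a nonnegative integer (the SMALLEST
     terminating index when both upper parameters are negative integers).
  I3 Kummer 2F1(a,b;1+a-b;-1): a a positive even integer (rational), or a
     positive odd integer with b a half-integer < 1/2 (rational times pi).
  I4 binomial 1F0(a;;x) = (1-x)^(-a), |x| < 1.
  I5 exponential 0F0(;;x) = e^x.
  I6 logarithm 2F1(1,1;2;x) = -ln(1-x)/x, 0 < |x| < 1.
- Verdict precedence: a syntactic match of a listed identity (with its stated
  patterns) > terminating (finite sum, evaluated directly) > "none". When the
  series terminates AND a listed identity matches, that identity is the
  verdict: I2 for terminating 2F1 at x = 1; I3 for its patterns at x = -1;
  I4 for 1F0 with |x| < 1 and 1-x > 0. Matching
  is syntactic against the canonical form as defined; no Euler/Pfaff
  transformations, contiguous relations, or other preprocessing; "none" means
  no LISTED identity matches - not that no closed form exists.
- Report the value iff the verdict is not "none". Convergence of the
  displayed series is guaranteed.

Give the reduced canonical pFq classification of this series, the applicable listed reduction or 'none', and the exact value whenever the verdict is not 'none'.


With C = -5: the canonical form is 2F1(-9/8, 3; 55/8; 1). Verdict (x = 1): Gauss's theorem (I1) applies (x = 1: the Gamma ratio telescopes since c-a-b = 5 > 0 and a = 3 in Z>0). Its exact value is -18941/7168.

Key step: t_0 = -5 here, and the running product (prefactor -5) telescopes to a rising factorial.
Step ratio: r(k) = 1 * (k-9/8) (k+3) / [(k+55/8) (k+1)] - rational; roots negated = parameters, x = 1, C = -5.
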